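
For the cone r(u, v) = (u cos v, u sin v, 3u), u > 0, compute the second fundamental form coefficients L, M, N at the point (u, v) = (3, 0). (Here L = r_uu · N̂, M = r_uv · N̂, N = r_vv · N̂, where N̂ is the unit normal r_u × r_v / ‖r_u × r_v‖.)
L = 0;  M = 0;  N = 9*sqrt(10)/10

Compute the unit normal N̂(u, v) = (-3*sqrt(10)*u*cos(v)/(10*Abs(u)), -3*sqrt(10)*u*sin(v)/(10*Abs(u)), sqrt(10)*u/(10*Abs(u))), and the second partials r_uu, r_uv, r_vv. Take dot products:
  L(u, v) = r_uu · N̂ = 0,
  M(u, v) = r_uv · N̂ = 0,
  N(u, v) = r_vv · N̂ = 3*sqrt(10)*u^2/(10*Abs(u)).
Evaluating at (u, v) = (3, 0):
  L = 0, M = 0, N = 9*sqrt(10)/10.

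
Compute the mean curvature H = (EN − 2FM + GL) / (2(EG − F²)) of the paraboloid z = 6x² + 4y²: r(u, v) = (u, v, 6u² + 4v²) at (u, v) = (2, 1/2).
H = 2410*sqrt(593)/351649

With E = 144*u^2 + 1, F = 96*u*v, G = 64*v^2 + 1, L = 12/sqrt(144*u^2 + 64*v^2 + 1), M = 0, N = 8/sqrt(144*u^2 + 64*v^2 + 1), assemble
  H = (EN − 2FM + GL) / (2(EG − F²)) = 2*(288*u^2 + 192*v^2 + 5)/(144*u^2 + 64*v^2 + 1)^(3/2).
At (u, v) = (2, 1/2): H = 2410*sqrt(593)/351649.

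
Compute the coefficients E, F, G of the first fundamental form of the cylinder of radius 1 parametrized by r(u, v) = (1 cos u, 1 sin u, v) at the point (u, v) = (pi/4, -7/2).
E = 1;  F = 0;  G = 1

Partials: r_u = (-sin(u), cos(u), 0), r_v = (0, 0, 1). As functions of (u, v):
  E = r_u · r_u = 1,
  F = r_u · r_v = 0,
  G = r_v · r_v = 1.
Evaluating at (u, v) = (pi/4, -7/2): E = 1, F = 0, G = 1.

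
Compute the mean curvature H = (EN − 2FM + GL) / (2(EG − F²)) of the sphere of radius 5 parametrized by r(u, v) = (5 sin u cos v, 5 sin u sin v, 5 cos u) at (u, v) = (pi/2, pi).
H = -1/5

With E = 25, F = 0, G = 25*sin(u)^2, L = -5*sin(u)/Abs(sin(u)), M = 0, N = -5*sin(u)^3/Abs(sin(u)), assemble
  H = (EN − 2FM + GL) / (2(EG − F²)) = -sin(u)/(5*Abs(sin(u))).
At (u, v) = (pi/2, pi): H = -1/5.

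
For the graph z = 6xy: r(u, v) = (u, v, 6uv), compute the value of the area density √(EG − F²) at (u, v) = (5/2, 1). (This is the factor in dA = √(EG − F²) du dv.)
√(EG − F²)|_{(5/2, 1)} = sqrt(262)

E = 36*v^2 + 1, F = 36*u*v, G = 36*u^2 + 1, so EG − F² = 36*u^2 + 36*v^2 + 1. Taking the positive square root: √(EG − F²) = sqrt(36*u^2 + 36*v^2 + 1). At (u, v) = (5/2, 1): sqrt(262).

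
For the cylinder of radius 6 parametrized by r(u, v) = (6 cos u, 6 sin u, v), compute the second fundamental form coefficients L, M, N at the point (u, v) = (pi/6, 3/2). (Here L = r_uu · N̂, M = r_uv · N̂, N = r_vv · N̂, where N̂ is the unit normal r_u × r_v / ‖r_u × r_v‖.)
L = -6;  M = 0;  N = 0

Compute the unit normal N̂(u, v) = (cos(u), sin(u), 0), and the second partials r_uu, r_uv, r_vv. Take dot products:
  L(u, v) = r_uu · N̂ = -6,
  M(u, v) = r_uv · N̂ = 0,
  N(u, v) = r_vv · N̂ = 0.
Evaluating at (u, v) = (pi/6, 3/2):
  L = -6, M = 0, N = 0.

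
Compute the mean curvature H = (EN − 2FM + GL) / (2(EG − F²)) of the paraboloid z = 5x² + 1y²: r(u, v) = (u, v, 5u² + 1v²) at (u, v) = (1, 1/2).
H = 37*sqrt(102)/3468

With E = 100*u^2 + 1, F = 20*u*v, G = 4*v^2 + 1, L = 10/sqrt(100*u^2 + 4*v^2 + 1), M = 0, N = 2/sqrt(100*u^2 + 4*v^2 + 1), assemble
  H = (EN − 2FM + GL) / (2(EG − F²)) = 2*(50*u^2 + 10*v^2 + 3)/(100*u^2 + 4*v^2 + 1)^(3/2).
At (u, v) = (1, 1/2): H = 37*sqrt(102)/3468.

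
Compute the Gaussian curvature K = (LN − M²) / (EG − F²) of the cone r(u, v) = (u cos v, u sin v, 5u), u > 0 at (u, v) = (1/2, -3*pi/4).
K = 0

Coefficients of the first fundamental form: E = 26, F = 0, G = u^2.
Coefficients of the second fundamental form: L = 0, M = 0, N = 5*sqrt(26)*u^2/(26*Abs(u)).
Assemble K = (LN − M²)/(EG − F²) = 0. At (u, v) = (1/2, -3*pi/4): K = 0.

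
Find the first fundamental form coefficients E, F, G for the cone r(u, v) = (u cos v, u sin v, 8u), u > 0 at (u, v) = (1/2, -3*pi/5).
E = 65;  F = 0;  G = 1/4

Partials: r_u = (cos(v), sin(v), 8), r_v = (-u*sin(v), u*cos(v), 0). As functions of (u, v):
  E = r_u · r_u = 65,
  F = r_u · r_v = 0,
  G = r_v · r_v = u^2.
Evaluating at (u, v) = (1/2, -3*pi/5): E = 65, F = 0, G = 1/4.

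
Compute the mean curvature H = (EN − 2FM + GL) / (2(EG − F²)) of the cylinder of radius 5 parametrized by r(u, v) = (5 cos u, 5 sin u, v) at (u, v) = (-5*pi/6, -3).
H = -1/10

With E = 25, F = 0, G = 1, L = -5, M = 0, N = 0, assemble
  H = (EN − 2FM + GL) / (2(EG − F²)) = -1/10.
At (u, v) = (-5*pi/6, -3): H = -1/10.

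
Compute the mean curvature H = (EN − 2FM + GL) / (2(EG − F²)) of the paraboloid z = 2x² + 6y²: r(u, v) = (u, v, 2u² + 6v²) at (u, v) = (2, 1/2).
H = 464*sqrt(101)/10201

With E = 16*u^2 + 1, F = 48*u*v, G = 144*v^2 + 1, L = 4/sqrt(16*u^2 + 144*v^2 + 1), M = 0, N = 12/sqrt(16*u^2 + 144*v^2 + 1), assemble
  H = (EN − 2FM + GL) / (2(EG − F²)) = 8*(12*u^2 + 36*v^2 + 1)/(16*u^2 + 144*v^2 + 1)^(3/2).
At (u, v) = (2, 1/2): H = 464*sqrt(101)/10201.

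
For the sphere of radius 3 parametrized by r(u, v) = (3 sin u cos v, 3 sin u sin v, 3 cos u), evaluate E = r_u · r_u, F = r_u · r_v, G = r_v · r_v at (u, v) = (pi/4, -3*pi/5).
E = 9;  F = 0;  G = 9/2

Partials: r_u = (3*cos(u)*cos(v), 3*sin(v)*cos(u), -3*sin(u)), r_v = (-3*sin(u)*sin(v), 3*sin(u)*cos(v), 0). As functions of (u, v):
  E = r_u · r_u = 9,
  F = r_u · r_v = 0,
  G = r_v · r_v = 9*sin(u)^2.
Evaluating at (u, v) = (pi/4, -3*pi/5): E = 9, F = 0, G = 9/2.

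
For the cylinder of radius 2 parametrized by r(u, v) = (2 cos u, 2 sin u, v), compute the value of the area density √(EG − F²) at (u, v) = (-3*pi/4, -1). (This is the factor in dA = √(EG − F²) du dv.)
√(EG − F²)|_{(-3*pi/4, -1)} = 2

E = 4, F = 0, G = 1, so EG − F² = 4. Taking the positive square root: √(EG − F²) = 2. At (u, v) = (-3*pi/4, -1): 2.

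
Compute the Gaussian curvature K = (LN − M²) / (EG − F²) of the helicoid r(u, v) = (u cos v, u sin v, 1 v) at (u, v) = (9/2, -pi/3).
K = -16/7225

Coefficients of the first fundamental form: E = 1, F = 0, G = u^2 + 1.
Coefficients of the second fundamental form: L = 0, M = -1/sqrt(u^2 + 1), N = 0.
Assemble K = (LN − M²)/(EG − F²) = -1/(u^2 + 1)^2. At (u, v) = (9/2, -pi/3): K = -16/7225.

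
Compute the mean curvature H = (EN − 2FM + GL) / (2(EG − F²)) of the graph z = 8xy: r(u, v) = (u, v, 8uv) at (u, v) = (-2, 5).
H = 5120*sqrt(1857)/3448449

With E = 64*v^2 + 1, F = 64*u*v, G = 64*u^2 + 1, L = 0, M = 8/sqrt(64*u^2 + 64*v^2 + 1), N = 0, assemble
  H = (EN − 2FM + GL) / (2(EG − F²)) = -512*u*v/(64*u^2 + 64*v^2 + 1)^(3/2).
At (u, v) = (-2, 5): H = 5120*sqrt(1857)/3448449.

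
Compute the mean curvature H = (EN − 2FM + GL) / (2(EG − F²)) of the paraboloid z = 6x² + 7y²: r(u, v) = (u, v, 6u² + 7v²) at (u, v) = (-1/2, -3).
H = 10849*sqrt(1801)/3243601

With E = 144*u^2 + 1, F = 168*u*v, G = 196*v^2 + 1, L = 12/sqrt(144*u^2 + 196*v^2 + 1), M = 0, N = 14/sqrt(144*u^2 + 196*v^2 + 1), assemble
  H = (EN − 2FM + GL) / (2(EG − F²)) = (1008*u^2 + 1176*v^2 + 13)/(144*u^2 + 196*v^2 + 1)^(3/2).
At (u, v) = (-1/2, -3): H = 10849*sqrt(1801)/3243601.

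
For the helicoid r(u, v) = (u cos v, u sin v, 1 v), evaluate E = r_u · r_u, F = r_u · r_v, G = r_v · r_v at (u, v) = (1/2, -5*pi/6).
E = 1;  F = 0;  G = 5/4

Partials: r_u = (cos(v), sin(v), 0), r_v = (-u*sin(v), u*cos(v), 1). As functions of (u, v):
  E = r_u · r_u = 1,
  F = r_u · r_v = 0,
  G = r_v · r_v = u^2 + 1.
Evaluating at (u, v) = (1/2, -5*pi/6): E = 1, F = 0, G = 5/4.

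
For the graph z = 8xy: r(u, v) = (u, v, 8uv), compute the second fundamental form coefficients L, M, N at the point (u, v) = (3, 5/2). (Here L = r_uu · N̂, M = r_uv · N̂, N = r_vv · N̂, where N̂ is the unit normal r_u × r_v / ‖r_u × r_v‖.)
L = 0;  M = 8*sqrt(977)/977;  N = 0

Compute the unit normal N̂(u, v) = (-8*v/sqrt(64*u^2 + 64*v^2 + 1), -8*u/sqrt(64*u^2 + 64*v^2 + 1), 1/sqrt(64*u^2 + 64*v^2 + 1)), and the second partials r_uu, r_uv, r_vv. Take dot products:
  L(u, v) = r_uu · N̂ = 0,
  M(u, v) = r_uv · N̂ = 8/sqrt(64*u^2 + 64*v^2 + 1),
  N(u, v) = r_vv · N̂ = 0.
Evaluating at (u, v) = (3, 5/2):
  L = 0, M = 8*sqrt(977)/977, N = 0.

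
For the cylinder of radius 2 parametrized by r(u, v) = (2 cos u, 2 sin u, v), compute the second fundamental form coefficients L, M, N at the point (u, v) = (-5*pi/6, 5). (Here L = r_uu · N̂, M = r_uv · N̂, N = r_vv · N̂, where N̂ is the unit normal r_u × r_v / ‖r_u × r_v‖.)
L = -2;  M = 0;  N = 0

Compute the unit normal N̂(u, v) = (cos(u), sin(u), 0), and the second partials r_uu, r_uv, r_vv. Take dot products:
  L(u, v) = r_uu · N̂ = -2,
  M(u, v) = r_uv · N̂ = 0,
  N(u, v) = r_vv · N̂ = 0.
Evaluating at (u, v) = (-5*pi/6, 5):
  L = -2, M = 0, N = 0.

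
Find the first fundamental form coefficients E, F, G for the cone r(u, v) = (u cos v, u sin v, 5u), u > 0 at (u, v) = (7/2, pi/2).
E = 26;  F = 0;  G = 49/4

Partials: r_u = (cos(v), sin(v), 5), r_v = (-u*sin(v), u*cos(v), 0). As functions of (u, v):
  E = r_u · r_u = 26,
  F = r_u · r_v = 0,
  G = r_v · r_v = u^2.
Evaluating at (u, v) = (7/2, pi/2): E = 26, F = 0, G = 49/4.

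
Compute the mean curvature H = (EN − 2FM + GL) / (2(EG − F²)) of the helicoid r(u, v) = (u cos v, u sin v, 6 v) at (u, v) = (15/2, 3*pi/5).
H = 0

With E = 1, F = 0, G = u^2 + 36, L = 0, M = -6/sqrt(u^2 + 36), N = 0, assemble
  H = (EN − 2FM + GL) / (2(EG − F²)) = 0.
At (u, v) = (15/2, 3*pi/5): H = 0.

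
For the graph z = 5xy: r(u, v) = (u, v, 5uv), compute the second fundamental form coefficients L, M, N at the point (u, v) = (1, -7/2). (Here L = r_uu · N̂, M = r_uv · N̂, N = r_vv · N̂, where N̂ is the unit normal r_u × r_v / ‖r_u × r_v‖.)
L = 0;  M = 10*sqrt(1329)/1329;  N = 0

Compute the unit normal N̂(u, v) = (-5*v/sqrt(25*u^2 + 25*v^2 + 1), -5*u/sqrt(25*u^2 + 25*v^2 + 1), 1/sqrt(25*u^2 + 25*v^2 + 1)), and the second partials r_uu, r_uv, r_vv. Take dot products:
  L(u, v) = r_uu · N̂ = 0,
  M(u, v) = r_uv · N̂ = 5/sqrt(25*u^2 + 25*v^2 + 1),
  N(u, v) = r_vv · N̂ = 0.
Evaluating at (u, v) = (1, -7/2):
  L = 0, M = 10*sqrt(1329)/1329, N = 0.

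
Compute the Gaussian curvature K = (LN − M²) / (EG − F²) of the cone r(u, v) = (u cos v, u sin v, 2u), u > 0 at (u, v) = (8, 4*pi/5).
K = 0

Coefficients of the first fundamental form: E = 5, F = 0, G = u^2.
Coefficients of the second fundamental form: L = 0, M = 0, N = 2*sqrt(5)*u^2/(5*Abs(u)).
Assemble K = (LN − M²)/(EG − F²) = 0. At (u, v) = (8, 4*pi/5): K = 0.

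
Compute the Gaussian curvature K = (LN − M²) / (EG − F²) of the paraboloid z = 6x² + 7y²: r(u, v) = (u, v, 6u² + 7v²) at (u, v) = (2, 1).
K = 168/597529

Coefficients of the first fundamental form: E = 144*u^2 + 1, F = 168*u*v, G = 196*v^2 + 1.
Coefficients of the second fundamental form: L = 12/sqrt(144*u^2 + 196*v^2 + 1), M = 0, N = 14/sqrt(144*u^2 + 196*v^2 + 1).
Assemble K = (LN − M²)/(EG − F²) = 168/(20736*u^4 + 56448*u^2*v^2 + 288*u^2 + 38416*v^4 + 392*v^2 + 1). At (u, v) = (2, 1): K = 168/597529.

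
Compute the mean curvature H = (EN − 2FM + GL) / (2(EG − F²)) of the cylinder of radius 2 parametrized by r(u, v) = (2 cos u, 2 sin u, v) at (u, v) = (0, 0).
H = -1/4

With E = 4, F = 0, G = 1, L = -2, M = 0, N = 0, assemble
  H = (EN − 2FM + GL) / (2(EG − F²)) = -1/4.
At (u, v) = (0, 0): H = -1/4.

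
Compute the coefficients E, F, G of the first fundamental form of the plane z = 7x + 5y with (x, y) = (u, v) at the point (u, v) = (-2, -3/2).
E = 50;  F = 35;  G = 26

Partials: r_u = (1, 0, 7), r_v = (0, 1, 5). As functions of (u, v):
  E = r_u · r_u = 50,
  F = r_u · r_v = 35,
  G = r_v · r_v = 26.
Evaluating at (u, v) = (-2, -3/2): E = 50, F = 35, G = 26.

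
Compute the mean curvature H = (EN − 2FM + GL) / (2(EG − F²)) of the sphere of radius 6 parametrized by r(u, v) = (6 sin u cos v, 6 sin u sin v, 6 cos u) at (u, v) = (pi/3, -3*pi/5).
H = -1/6

With E = 36, F = 0, G = 36*sin(u)^2, L = -6*sin(u)/Abs(sin(u)), M = 0, N = -6*sin(u)^3/Abs(sin(u)), assemble
  H = (EN − 2FM + GL) / (2(EG − F²)) = -sin(u)/(6*Abs(sin(u))).
At (u, v) = (pi/3, -3*pi/5): H = -1/6.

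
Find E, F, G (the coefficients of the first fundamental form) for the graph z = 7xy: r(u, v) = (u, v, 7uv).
E = 49*v^2 + 1;  F = 49*u*v;  G = 49*u^2 + 1

Compute partials: r_u = (1, 0, 7*v), r_v = (0, 1, 7*u). Then
  E = r_u · r_u = 49*v^2 + 1,
  F = r_u · r_v = 49*u*v,
  G = r_v · r_v = 49*u^2 + 1.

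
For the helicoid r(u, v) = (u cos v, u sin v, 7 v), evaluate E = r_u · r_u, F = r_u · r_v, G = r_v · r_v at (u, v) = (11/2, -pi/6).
E = 1;  F = 0;  G = 317/4

Partials: r_u = (cos(v), sin(v), 0), r_v = (-u*sin(v), u*cos(v), 7). As functions of (u, v):
  E = r_u · r_u = 1,
  F = r_u · r_v = 0,
  G = r_v · r_v = u^2 + 49.
Evaluating at (u, v) = (11/2, -pi/6): E = 1, F = 0, G = 317/4.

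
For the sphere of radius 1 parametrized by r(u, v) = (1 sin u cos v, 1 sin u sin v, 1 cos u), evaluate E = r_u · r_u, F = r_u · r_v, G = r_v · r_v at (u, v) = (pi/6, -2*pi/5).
E = 1;  F = 0;  G = 1/4

Partials: r_u = (cos(u)*cos(v), sin(v)*cos(u), -sin(u)), r_v = (-sin(u)*sin(v), sin(u)*cos(v), 0). As functions of (u, v):
  E = r_u · r_u = 1,
  F = r_u · r_v = 0,
  G = r_v · r_v = sin(u)^2.
Evaluating at (u, v) = (pi/6, -2*pi/5): E = 1, F = 0, G = 1/4.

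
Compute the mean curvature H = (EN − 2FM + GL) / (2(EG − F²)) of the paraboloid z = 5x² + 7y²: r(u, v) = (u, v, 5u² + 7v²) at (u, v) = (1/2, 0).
H = 187*sqrt(26)/676

With E = 100*u^2 + 1, F = 140*u*v, G = 196*v^2 + 1, L = 10/sqrt(100*u^2 + 196*v^2 + 1), M = 0, N = 14/sqrt(100*u^2 + 196*v^2 + 1), assemble
  H = (EN − 2FM + GL) / (2(EG − F²)) = 4*(175*u^2 + 245*v^2 + 3)/(100*u^2 + 196*v^2 + 1)^(3/2).
At (u, v) = (1/2, 0): H = 187*sqrt(26)/676.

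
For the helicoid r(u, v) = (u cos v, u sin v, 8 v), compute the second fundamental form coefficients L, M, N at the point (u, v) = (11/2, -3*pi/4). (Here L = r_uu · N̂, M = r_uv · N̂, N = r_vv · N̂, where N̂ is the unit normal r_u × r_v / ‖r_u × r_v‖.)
L = 0;  M = -16*sqrt(377)/377;  N = 0

Compute the unit normal N̂(u, v) = (8*sin(v)/sqrt(u^2 + 64), -8*cos(v)/sqrt(u^2 + 64), u/sqrt(u^2 + 64)), and the second partials r_uu, r_uv, r_vv. Take dot products:
  L(u, v) = r_uu · N̂ = 0,
  M(u, v) = r_uv · N̂ = -8/sqrt(u^2 + 64),
  N(u, v) = r_vv · N̂ = 0.
Evaluating at (u, v) = (11/2, -3*pi/4):
  L = 0, M = -16*sqrt(377)/377, N = 0.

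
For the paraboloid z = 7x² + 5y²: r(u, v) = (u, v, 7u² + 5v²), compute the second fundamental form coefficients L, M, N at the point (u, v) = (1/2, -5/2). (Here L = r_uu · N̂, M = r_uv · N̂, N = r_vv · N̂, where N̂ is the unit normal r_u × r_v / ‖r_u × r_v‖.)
L = 14*sqrt(3)/45;  M = 0;  N = 2*sqrt(3)/9

Compute the unit normal N̂(u, v) = (-14*u/sqrt(196*u^2 + 100*v^2 + 1), -10*v/sqrt(196*u^2 + 100*v^2 + 1), 1/sqrt(196*u^2 + 100*v^2 + 1)), and the second partials r_uu, r_uv, r_vv. Take dot products:
  L(u, v) = r_uu · N̂ = 14/sqrt(196*u^2 + 100*v^2 + 1),
  M(u, v) = r_uv · N̂ = 0,
  N(u, v) = r_vv · N̂ = 10/sqrt(196*u^2 + 100*v^2 + 1).
Evaluating at (u, v) = (1/2, -5/2):
  L = 14*sqrt(3)/45, M = 0, N = 2*sqrt(3)/9.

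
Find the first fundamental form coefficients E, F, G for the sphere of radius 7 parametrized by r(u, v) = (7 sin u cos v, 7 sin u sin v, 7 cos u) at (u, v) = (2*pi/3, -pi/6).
E = 49;  F = 0;  G = 147/4

Partials: r_u = (7*cos(u)*cos(v), 7*sin(v)*cos(u), -7*sin(u)), r_v = (-7*sin(u)*sin(v), 7*sin(u)*cos(v), 0). As functions of (u, v):
  E = r_u · r_u = 49,
  F = r_u · r_v = 0,
  G = r_v · r_v = 49*sin(u)^2.
Evaluating at (u, v) = (2*pi/3, -pi/6): E = 49, F = 0, G = 147/4.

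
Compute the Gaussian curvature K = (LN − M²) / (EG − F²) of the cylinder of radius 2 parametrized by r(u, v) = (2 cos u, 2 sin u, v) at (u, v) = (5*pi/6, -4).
K = 0

Coefficients of the first fundamental form: E = 4, F = 0, G = 1.
Coefficients of the second fundamental form: L = -2, M = 0, N = 0.
Assemble K = (LN − M²)/(EG − F²) = 0. At (u, v) = (5*pi/6, -4): K = 0.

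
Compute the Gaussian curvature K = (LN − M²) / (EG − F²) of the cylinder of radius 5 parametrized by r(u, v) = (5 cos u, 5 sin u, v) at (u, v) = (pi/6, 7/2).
K = 0

Coefficients of the first fundamental form: E = 25, F = 0, G = 1.
Coefficients of the second fundamental form: L = -5, M = 0, N = 0.
Assemble K = (LN − M²)/(EG − F²) = 0. At (u, v) = (pi/6, 7/2): K = 0.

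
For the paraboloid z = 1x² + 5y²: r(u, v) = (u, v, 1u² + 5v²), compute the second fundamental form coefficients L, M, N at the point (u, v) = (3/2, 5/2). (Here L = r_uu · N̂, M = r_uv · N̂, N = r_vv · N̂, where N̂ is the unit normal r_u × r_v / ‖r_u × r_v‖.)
L = 2*sqrt(635)/635;  M = 0;  N = 2*sqrt(635)/127

Compute the unit normal N̂(u, v) = (-2*u/sqrt(4*u^2 + 100*v^2 + 1), -10*v/sqrt(4*u^2 + 100*v^2 + 1), 1/sqrt(4*u^2 + 100*v^2 + 1)), and the second partials r_uu, r_uv, r_vv. Take dot products:
  L(u, v) = r_uu · N̂ = 2/sqrt(4*u^2 + 100*v^2 + 1),
  M(u, v) = r_uv · N̂ = 0,
  N(u, v) = r_vv · N̂ = 10/sqrt(4*u^2 + 100*v^2 + 1).
Evaluating at (u, v) = (3/2, 5/2):
  L = 2*sqrt(635)/635, M = 0, N = 2*sqrt(635)/127.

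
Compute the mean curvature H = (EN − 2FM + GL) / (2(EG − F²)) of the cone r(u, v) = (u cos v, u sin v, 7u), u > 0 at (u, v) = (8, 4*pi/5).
H = 7*sqrt(2)/160

With E = 50, F = 0, G = u^2, L = 0, M = 0, N = 7*sqrt(2)*u^2/(10*Abs(u)), assemble
  H = (EN − 2FM + GL) / (2(EG − F²)) = 7*sqrt(2)/(20*Abs(u)).
At (u, v) = (8, 4*pi/5): H = 7*sqrt(2)/160.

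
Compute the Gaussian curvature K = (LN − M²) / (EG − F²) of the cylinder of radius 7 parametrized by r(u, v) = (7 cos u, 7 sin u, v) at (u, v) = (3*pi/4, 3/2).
K = 0

Coefficients of the first fundamental form: E = 49, F = 0, G = 1.
Coefficients of the second fundamental form: L = -7, M = 0, N = 0.
Assemble K = (LN − M²)/(EG − F²) = 0. At (u, v) = (3*pi/4, 3/2): K = 0.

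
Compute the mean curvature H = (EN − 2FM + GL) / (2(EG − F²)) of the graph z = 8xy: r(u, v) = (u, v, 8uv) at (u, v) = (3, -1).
H = 1536*sqrt(641)/410881

With E = 64*v^2 + 1, F = 64*u*v, G = 64*u^2 + 1, L = 0, M = 8/sqrt(64*u^2 + 64*v^2 + 1), N = 0, assemble
  H = (EN − 2FM + GL) / (2(EG − F²)) = -512*u*v/(64*u^2 + 64*v^2 + 1)^(3/2).
At (u, v) = (3, -1): H = 1536*sqrt(641)/410881.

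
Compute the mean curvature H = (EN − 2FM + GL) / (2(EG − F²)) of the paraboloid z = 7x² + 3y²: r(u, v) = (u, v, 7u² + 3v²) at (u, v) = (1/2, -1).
H = 409*sqrt(86)/7396

With E = 196*u^2 + 1, F = 84*u*v, G = 36*v^2 + 1, L = 14/sqrt(196*u^2 + 36*v^2 + 1), M = 0, N = 6/sqrt(196*u^2 + 36*v^2 + 1), assemble
  H = (EN − 2FM + GL) / (2(EG − F²)) = 2*(294*u^2 + 126*v^2 + 5)/(196*u^2 + 36*v^2 + 1)^(3/2).
At (u, v) = (1/2, -1): H = 409*sqrt(86)/7396.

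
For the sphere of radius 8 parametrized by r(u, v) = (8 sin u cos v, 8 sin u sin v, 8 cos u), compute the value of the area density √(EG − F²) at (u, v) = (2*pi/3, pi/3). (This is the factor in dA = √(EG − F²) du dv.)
√(EG − F²)|_{(2*pi/3, pi/3)} = 32*sqrt(3)

E = 64, F = 0, G = 64*sin(u)^2, so EG − F² = 4096*sin(u)^2. Taking the positive square root: √(EG − F²) = 64*Abs(sin(u)). At (u, v) = (2*pi/3, pi/3): 32*sqrt(3).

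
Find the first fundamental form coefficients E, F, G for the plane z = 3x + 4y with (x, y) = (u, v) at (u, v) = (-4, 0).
E = 10;  F = 12;  G = 17

Partials: r_u = (1, 0, 3), r_v = (0, 1, 4). As functions of (u, v):
  E = r_u · r_u = 10,
  F = r_u · r_v = 12,
  G = r_v · r_v = 17.
Evaluating at (u, v) = (-4, 0): E = 10, F = 12, G = 17.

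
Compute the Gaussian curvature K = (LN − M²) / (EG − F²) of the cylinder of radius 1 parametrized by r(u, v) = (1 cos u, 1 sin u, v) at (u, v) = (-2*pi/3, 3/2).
K = 0

Coefficients of the first fundamental form: E = 1, F = 0, G = 1.
Coefficients of the second fundamental form: L = -1, M = 0, N = 0.
Assemble K = (LN − M²)/(EG − F²) = 0. At (u, v) = (-2*pi/3, 3/2): K = 0.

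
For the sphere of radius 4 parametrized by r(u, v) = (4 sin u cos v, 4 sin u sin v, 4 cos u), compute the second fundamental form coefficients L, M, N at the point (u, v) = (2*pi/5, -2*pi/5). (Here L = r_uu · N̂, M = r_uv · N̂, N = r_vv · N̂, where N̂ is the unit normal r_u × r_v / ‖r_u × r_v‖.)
L = -4;  M = 0;  N = -5/2 - sqrt(5)/2

Compute the unit normal N̂(u, v) = (sin(u)^2*cos(v)/Abs(sin(u)), sin(u)^2*sin(v)/Abs(sin(u)), sin(2*u)/(2*Abs(sin(u)))), and the second partials r_uu, r_uv, r_vv. Take dot products:
  L(u, v) = r_uu · N̂ = -4*sin(u)/Abs(sin(u)),
  M(u, v) = r_uv · N̂ = 0,
  N(u, v) = r_vv · N̂ = -4*sin(u)^3/Abs(sin(u)).
Evaluating at (u, v) = (2*pi/5, -2*pi/5):
  L = -4, M = 0, N = -5/2 - sqrt(5)/2.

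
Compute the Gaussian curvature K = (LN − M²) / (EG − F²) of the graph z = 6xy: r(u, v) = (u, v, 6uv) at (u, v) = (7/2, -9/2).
K = -36/1371241

Coefficients of the first fundamental form: E = 36*v^2 + 1, F = 36*u*v, G = 36*u^2 + 1.
Coefficients of the second fundamental form: L = 0, M = 6/sqrt(36*u^2 + 36*v^2 + 1), N = 0.
Assemble K = (LN − M²)/(EG − F²) = -36/(1296*u^4 + 2592*u^2*v^2 + 72*u^2 + 1296*v^4 + 72*v^2 + 1). At (u, v) = (7/2, -9/2): K = -36/1371241.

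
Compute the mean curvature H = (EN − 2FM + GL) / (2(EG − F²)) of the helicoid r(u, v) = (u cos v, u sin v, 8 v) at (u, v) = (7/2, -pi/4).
H = 0

With E = 1, F = 0, G = u^2 + 64, L = 0, M = -8/sqrt(u^2 + 64), N = 0, assemble
  H = (EN − 2FM + GL) / (2(EG − F²)) = 0.
At (u, v) = (7/2, -pi/4): H = 0.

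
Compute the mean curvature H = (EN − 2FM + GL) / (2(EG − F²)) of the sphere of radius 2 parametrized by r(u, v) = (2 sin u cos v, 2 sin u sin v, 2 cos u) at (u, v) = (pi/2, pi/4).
H = -1/2

With E = 4, F = 0, G = 4*sin(u)^2, L = -2*sin(u)/Abs(sin(u)), M = 0, N = -2*sin(u)^3/Abs(sin(u)), assemble
  H = (EN − 2FM + GL) / (2(EG − F²)) = -sin(u)/(2*Abs(sin(u))).
At (u, v) = (pi/2, pi/4): H = -1/2.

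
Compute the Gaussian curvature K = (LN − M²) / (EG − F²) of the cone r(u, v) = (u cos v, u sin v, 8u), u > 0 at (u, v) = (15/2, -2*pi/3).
K = 0

Coefficients of the first fundamental form: E = 65, F = 0, G = u^2.
Coefficients of the second fundamental form: L = 0, M = 0, N = 8*sqrt(65)*u^2/(65*Abs(u)).
Assemble K = (LN − M²)/(EG − F²) = 0. At (u, v) = (15/2, -2*pi/3): K = 0.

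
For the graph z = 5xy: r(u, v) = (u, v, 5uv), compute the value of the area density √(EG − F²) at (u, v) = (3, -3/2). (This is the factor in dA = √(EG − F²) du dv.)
√(EG − F²)|_{(3, -3/2)} = sqrt(1129)/2

E = 25*v^2 + 1, F = 25*u*v, G = 25*u^2 + 1, so EG − F² = 25*u^2 + 25*v^2 + 1. Taking the positive square root: √(EG − F²) = sqrt(25*u^2 + 25*v^2 + 1). At (u, v) = (3, -3/2): sqrt(1129)/2.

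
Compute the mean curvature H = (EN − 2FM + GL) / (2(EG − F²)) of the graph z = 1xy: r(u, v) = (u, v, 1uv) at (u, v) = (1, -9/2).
H = 36*sqrt(89)/7921

With E = v^2 + 1, F = u*v, G = u^2 + 1, L = 0, M = 1/sqrt(u^2 + v^2 + 1), N = 0, assemble
  H = (EN − 2FM + GL) / (2(EG − F²)) = -u*v/(u^2 + v^2 + 1)^(3/2).
At (u, v) = (1, -9/2): H = 36*sqrt(89)/7921.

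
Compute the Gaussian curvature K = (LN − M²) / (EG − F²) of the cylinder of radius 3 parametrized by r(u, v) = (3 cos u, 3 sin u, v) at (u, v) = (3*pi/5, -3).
K = 0

Coefficients of the first fundamental form: E = 9, F = 0, G = 1.
Coefficients of the second fundamental form: L = -3, M = 0, N = 0.
Assemble K = (LN − M²)/(EG − F²) = 0. At (u, v) = (3*pi/5, -3): K = 0.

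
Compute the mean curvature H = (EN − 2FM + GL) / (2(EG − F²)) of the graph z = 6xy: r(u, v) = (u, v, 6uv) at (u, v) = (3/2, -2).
H = 162*sqrt(226)/12769

With E = 36*v^2 + 1, F = 36*u*v, G = 36*u^2 + 1, L = 0, M = 6/sqrt(36*u^2 + 36*v^2 + 1), N = 0, assemble
  H = (EN − 2FM + GL) / (2(EG − F²)) = -216*u*v/(36*u^2 + 36*v^2 + 1)^(3/2).
At (u, v) = (3/2, -2): H = 162*sqrt(226)/12769.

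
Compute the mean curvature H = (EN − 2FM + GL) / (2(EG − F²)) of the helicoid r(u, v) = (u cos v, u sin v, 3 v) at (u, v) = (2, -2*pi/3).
H = 0

With E = 1, F = 0, G = u^2 + 9, L = 0, M = -3/sqrt(u^2 + 9), N = 0, assemble
  H = (EN − 2FM + GL) / (2(EG − F²)) = 0.
At (u, v) = (2, -2*pi/3): H = 0.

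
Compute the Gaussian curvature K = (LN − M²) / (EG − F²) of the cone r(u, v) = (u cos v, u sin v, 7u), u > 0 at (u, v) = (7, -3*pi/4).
K = 0

Coefficients of the first fundamental form: E = 50, F = 0, G = u^2.
Coefficients of the second fundamental form: L = 0, M = 0, N = 7*sqrt(2)*u^2/(10*Abs(u)).
Assemble K = (LN − M²)/(EG − F²) = 0. At (u, v) = (7, -3*pi/4): K = 0.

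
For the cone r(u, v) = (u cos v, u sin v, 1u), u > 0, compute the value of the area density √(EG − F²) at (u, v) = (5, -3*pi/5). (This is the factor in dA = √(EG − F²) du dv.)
√(EG − F²)|_{(5, -3*pi/5)} = 5*sqrt(2)

E = 2, F = 0, G = u^2, so EG − F² = 2*u^2. Taking the positive square root: √(EG − F²) = sqrt(2)*Abs(u). At (u, v) = (5, -3*pi/5): 5*sqrt(2).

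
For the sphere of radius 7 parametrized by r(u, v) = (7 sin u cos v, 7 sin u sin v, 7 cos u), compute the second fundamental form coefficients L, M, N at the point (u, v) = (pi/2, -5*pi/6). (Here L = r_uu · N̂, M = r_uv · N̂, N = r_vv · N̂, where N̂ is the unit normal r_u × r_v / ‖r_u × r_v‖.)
L = -7;  M = 0;  N = -7

Compute the unit normal N̂(u, v) = (sin(u)^2*cos(v)/Abs(sin(u)), sin(u)^2*sin(v)/Abs(sin(u)), sin(2*u)/(2*Abs(sin(u)))), and the second partials r_uu, r_uv, r_vv. Take dot products:
  L(u, v) = r_uu · N̂ = -7*sin(u)/Abs(sin(u)),
  M(u, v) = r_uv · N̂ = 0,
  N(u, v) = r_vv · N̂ = -7*sin(u)^3/Abs(sin(u)).
Evaluating at (u, v) = (pi/2, -5*pi/6):
  L = -7, M = 0, N = -7.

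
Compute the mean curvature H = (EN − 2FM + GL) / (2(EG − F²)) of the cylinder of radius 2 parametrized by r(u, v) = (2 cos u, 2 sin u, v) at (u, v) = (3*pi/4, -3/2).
H = -1/4

With E = 4, F = 0, G = 1, L = -2, M = 0, N = 0, assemble
  H = (EN − 2FM + GL) / (2(EG − F²)) = -1/4.
At (u, v) = (3*pi/4, -3/2): H = -1/4.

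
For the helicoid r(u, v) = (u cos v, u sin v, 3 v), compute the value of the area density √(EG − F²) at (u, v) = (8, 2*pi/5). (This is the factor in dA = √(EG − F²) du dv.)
√(EG − F²)|_{(8, 2*pi/5)} = sqrt(73)

E = 1, F = 0, G = u^2 + 9, so EG − F² = u^2 + 9. Taking the positive square root: √(EG − F²) = sqrt(u^2 + 9). At (u, v) = (8, 2*pi/5): sqrt(73).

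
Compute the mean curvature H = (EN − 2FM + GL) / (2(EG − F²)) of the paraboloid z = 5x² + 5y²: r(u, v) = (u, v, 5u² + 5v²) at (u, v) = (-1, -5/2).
H = 3635*sqrt(6)/47916

With E = 100*u^2 + 1, F = 100*u*v, G = 100*v^2 + 1, L = 10/sqrt(100*u^2 + 100*v^2 + 1), M = 0, N = 10/sqrt(100*u^2 + 100*v^2 + 1), assemble
  H = (EN − 2FM + GL) / (2(EG − F²)) = 10*(50*u^2 + 50*v^2 + 1)/(100*u^2 + 100*v^2 + 1)^(3/2).
At (u, v) = (-1, -5/2): H = 3635*sqrt(6)/47916.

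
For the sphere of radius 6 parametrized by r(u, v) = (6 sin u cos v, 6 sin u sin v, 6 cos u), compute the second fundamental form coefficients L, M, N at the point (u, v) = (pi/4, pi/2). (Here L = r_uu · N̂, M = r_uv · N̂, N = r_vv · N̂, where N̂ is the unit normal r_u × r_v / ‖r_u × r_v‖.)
L = -6;  M = 0;  N = -3

Compute the unit normal N̂(u, v) = (sin(u)^2*cos(v)/Abs(sin(u)), sin(u)^2*sin(v)/Abs(sin(u)), sin(2*u)/(2*Abs(sin(u)))), and the second partials r_uu, r_uv, r_vv. Take dot products:
  L(u, v) = r_uu · N̂ = -6*sin(u)/Abs(sin(u)),
  M(u, v) = r_uv · N̂ = 0,
  N(u, v) = r_vv · N̂ = -6*sin(u)^3/Abs(sin(u)).
Evaluating at (u, v) = (pi/4, pi/2):
  L = -6, M = 0, N = -3.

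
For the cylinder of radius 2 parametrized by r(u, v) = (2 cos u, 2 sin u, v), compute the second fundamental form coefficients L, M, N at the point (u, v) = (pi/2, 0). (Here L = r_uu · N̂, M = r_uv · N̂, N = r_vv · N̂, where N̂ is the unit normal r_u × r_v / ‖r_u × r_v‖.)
L = -2;  M = 0;  N = 0

Compute the unit normal N̂(u, v) = (cos(u), sin(u), 0), and the second partials r_uu, r_uv, r_vv. Take dot products:
  L(u, v) = r_uu · N̂ = -2,
  M(u, v) = r_uv · N̂ = 0,
  N(u, v) = r_vv · N̂ = 0.
Evaluating at (u, v) = (pi/2, 0):
  L = -2, M = 0, N = 0.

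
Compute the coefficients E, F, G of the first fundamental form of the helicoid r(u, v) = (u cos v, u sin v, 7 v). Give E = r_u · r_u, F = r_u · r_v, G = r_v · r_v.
E = 1;  F = 0;  G = u^2 + 49

Compute partials: r_u = (cos(v), sin(v), 0), r_v = (-u*sin(v), u*cos(v), 7). Then
  E = r_u · r_u = 1,
  F = r_u · r_v = 0,
  G = r_v · r_v = u^2 + 49.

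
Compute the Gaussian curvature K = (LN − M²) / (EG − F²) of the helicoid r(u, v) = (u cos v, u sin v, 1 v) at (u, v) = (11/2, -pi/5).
K = -16/15625

Coefficients of the first fundamental form: E = 1, F = 0, G = u^2 + 1.
Coefficients of the second fundamental form: L = 0, M = -1/sqrt(u^2 + 1), N = 0.
Assemble K = (LN − M²)/(EG − F²) = -1/(u^2 + 1)^2. At (u, v) = (11/2, -pi/5): K = -16/15625.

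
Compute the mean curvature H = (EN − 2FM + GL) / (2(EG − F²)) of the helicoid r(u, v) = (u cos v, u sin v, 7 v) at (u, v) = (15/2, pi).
H = 0

With E = 1, F = 0, G = u^2 + 49, L = 0, M = -7/sqrt(u^2 + 49), N = 0, assemble
  H = (EN − 2FM + GL) / (2(EG − F²)) = 0.
At (u, v) = (15/2, pi): H = 0.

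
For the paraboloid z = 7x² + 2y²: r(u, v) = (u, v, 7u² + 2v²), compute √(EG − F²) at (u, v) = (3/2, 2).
√(EG − F²)|_{(3/2, 2)} = sqrt(506)

E = 196*u^2 + 1, F = 56*u*v, G = 16*v^2 + 1; EG − F² = 196*u^2 + 16*v^2 + 1; √(EG − F²) = sqrt(196*u^2 + 16*v^2 + 1). At the given point: sqrt(506).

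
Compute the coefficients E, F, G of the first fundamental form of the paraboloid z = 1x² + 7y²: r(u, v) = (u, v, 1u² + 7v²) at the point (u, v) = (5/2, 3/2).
E = 26;  F = 105;  G = 442

Partials: r_u = (1, 0, 2*u), r_v = (0, 1, 14*v). As functions of (u, v):
  E = r_u · r_u = 4*u^2 + 1,
  F = r_u · r_v = 28*u*v,
  G = r_v · r_v = 196*v^2 + 1.
Evaluating at (u, v) = (5/2, 3/2): E = 26, F = 105, G = 442.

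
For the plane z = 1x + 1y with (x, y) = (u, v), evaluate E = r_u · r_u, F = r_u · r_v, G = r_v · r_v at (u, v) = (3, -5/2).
E = 2;  F = 1;  G = 2

Partials: r_u = (1, 0, 1), r_v = (0, 1, 1). As functions of (u, v):
  E = r_u · r_u = 2,
  F = r_u · r_v = 1,
  G = r_v · r_v = 2.
Evaluating at (u, v) = (3, -5/2): E = 2, F = 1, G = 2.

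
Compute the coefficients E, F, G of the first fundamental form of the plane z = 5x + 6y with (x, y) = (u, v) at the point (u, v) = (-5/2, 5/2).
E = 26;  F = 30;  G = 37

Partials: r_u = (1, 0, 5), r_v = (0, 1, 6). As functions of (u, v):
  E = r_u · r_u = 26,
  F = r_u · r_v = 30,
  G = r_v · r_v = 37.
Evaluating at (u, v) = (-5/2, 5/2): E = 26, F = 30, G = 37.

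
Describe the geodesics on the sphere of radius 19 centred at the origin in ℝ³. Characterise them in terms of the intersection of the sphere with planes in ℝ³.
Geodesics on the sphere of radius 19 are great circles — circles of radius 19 obtained as the intersection of the sphere with planes through the origin (the centre of the sphere).

A curve α(t) of nonzero constant speed on the sphere of radius 19 is a geodesic iff its acceleration α̈ is everywhere normal to the surface, i.e. parallel to the radial vector α(t). Then d/dt(α × α̇) = α̇ × α̇ + α × α̈ = 0, so α × α̇ is a constant vector n ≠ 0 and α(t) · n = 0 for all t: α lies in the plane through the origin with normal n. The intersection of that plane with the sphere is a circle of radius 19 (a great circle). Conversely, a great circle traversed at constant speed has centripetal acceleration pointing at the origin, hence normal to the sphere, so every great circle is a geodesic.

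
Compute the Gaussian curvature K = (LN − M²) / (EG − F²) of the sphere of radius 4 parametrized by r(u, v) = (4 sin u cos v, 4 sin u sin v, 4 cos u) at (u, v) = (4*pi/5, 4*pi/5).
K = 1/16

Coefficients of the first fundamental form: E = 16, F = 0, G = 16*sin(u)^2.
Coefficients of the second fundamental form: L = -4*sin(u)/Abs(sin(u)), M = 0, N = -4*sin(u)^3/Abs(sin(u)).
Assemble K = (LN − M²)/(EG − F²) = 1/16. At (u, v) = (4*pi/5, 4*pi/5): K = 1/16.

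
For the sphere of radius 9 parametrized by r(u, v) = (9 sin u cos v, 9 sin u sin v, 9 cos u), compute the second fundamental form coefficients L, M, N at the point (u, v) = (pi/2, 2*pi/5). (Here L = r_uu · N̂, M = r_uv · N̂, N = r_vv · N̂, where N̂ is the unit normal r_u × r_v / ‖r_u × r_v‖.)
L = -9;  M = 0;  N = -9

Compute the unit normal N̂(u, v) = (sin(u)^2*cos(v)/Abs(sin(u)), sin(u)^2*sin(v)/Abs(sin(u)), sin(2*u)/(2*Abs(sin(u)))), and the second partials r_uu, r_uv, r_vv. Take dot products:
  L(u, v) = r_uu · N̂ = -9*sin(u)/Abs(sin(u)),
  M(u, v) = r_uv · N̂ = 0,
  N(u, v) = r_vv · N̂ = -9*sin(u)^3/Abs(sin(u)).
Evaluating at (u, v) = (pi/2, 2*pi/5):
  L = -9, M = 0, N = -9.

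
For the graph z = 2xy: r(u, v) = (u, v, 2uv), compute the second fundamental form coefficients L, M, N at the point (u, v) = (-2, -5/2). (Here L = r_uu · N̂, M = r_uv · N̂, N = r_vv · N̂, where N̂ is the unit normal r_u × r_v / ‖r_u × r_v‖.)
L = 0;  M = sqrt(42)/21;  N = 0

Compute the unit normal N̂(u, v) = (-2*v/sqrt(4*u^2 + 4*v^2 + 1), -2*u/sqrt(4*u^2 + 4*v^2 + 1), 1/sqrt(4*u^2 + 4*v^2 + 1)), and the second partials r_uu, r_uv, r_vv. Take dot products:
  L(u, v) = r_uu · N̂ = 0,
  M(u, v) = r_uv · N̂ = 2/sqrt(4*u^2 + 4*v^2 + 1),
  N(u, v) = r_vv · N̂ = 0.
Evaluating at (u, v) = (-2, -5/2):
  L = 0, M = sqrt(42)/21, N = 0.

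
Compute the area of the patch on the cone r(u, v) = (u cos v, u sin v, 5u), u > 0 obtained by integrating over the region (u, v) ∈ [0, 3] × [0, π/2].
Area = 9*sqrt(26)*pi/4

Area = ∫∫ √(EG − F²) du dv with √(EG − F²) = sqrt(26)*Abs(u). Integrating over [0, 3] × [0, π/2] gives 9*sqrt(26)*pi/4.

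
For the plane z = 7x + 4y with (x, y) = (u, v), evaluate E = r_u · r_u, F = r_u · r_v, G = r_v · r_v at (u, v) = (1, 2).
E = 50;  F = 28;  G = 17

Partials: r_u = (1, 0, 7), r_v = (0, 1, 4). As functions of (u, v):
  E = r_u · r_u = 50,
  F = r_u · r_v = 28,
  G = r_v · r_v = 17.
Evaluating at (u, v) = (1, 2): E = 50, F = 28, G = 17.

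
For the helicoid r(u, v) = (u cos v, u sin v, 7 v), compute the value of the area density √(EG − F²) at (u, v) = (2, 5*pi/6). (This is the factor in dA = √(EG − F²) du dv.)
√(EG − F²)|_{(2, 5*pi/6)} = sqrt(53)

E = 1, F = 0, G = u^2 + 49, so EG − F² = u^2 + 49. Taking the positive square root: √(EG − F²) = sqrt(u^2 + 49). At (u, v) = (2, 5*pi/6): sqrt(53).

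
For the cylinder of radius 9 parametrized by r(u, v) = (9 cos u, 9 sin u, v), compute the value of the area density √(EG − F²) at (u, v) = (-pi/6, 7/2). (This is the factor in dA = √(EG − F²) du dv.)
√(EG − F²)|_{(-pi/6, 7/2)} = 9

E = 81, F = 0, G = 1, so EG − F² = 81. Taking the positive square root: √(EG − F²) = 9. At (u, v) = (-pi/6, 7/2): 9.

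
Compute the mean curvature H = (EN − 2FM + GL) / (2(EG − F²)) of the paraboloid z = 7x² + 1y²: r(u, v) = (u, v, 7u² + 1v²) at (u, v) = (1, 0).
H = 204*sqrt(197)/38809

With E = 196*u^2 + 1, F = 28*u*v, G = 4*v^2 + 1, L = 14/sqrt(196*u^2 + 4*v^2 + 1), M = 0, N = 2/sqrt(196*u^2 + 4*v^2 + 1), assemble
  H = (EN − 2FM + GL) / (2(EG − F²)) = 4*(49*u^2 + 7*v^2 + 2)/(196*u^2 + 4*v^2 + 1)^(3/2).
At (u, v) = (1, 0): H = 204*sqrt(197)/38809.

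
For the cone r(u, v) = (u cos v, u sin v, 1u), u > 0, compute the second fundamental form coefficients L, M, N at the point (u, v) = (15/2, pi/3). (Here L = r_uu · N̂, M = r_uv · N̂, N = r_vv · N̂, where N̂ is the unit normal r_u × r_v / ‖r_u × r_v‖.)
L = 0;  M = 0;  N = 15*sqrt(2)/4

Compute the unit normal N̂(u, v) = (-sqrt(2)*u*cos(v)/(2*Abs(u)), -sqrt(2)*u*sin(v)/(2*Abs(u)), sqrt(2)*u/(2*Abs(u))), and the second partials r_uu, r_uv, r_vv. Take dot products:
  L(u, v) = r_uu · N̂ = 0,
  M(u, v) = r_uv · N̂ = 0,
  N(u, v) = r_vv · N̂ = sqrt(2)*u^2/(2*Abs(u)).
Evaluating at (u, v) = (15/2, pi/3):
  L = 0, M = 0, N = 15*sqrt(2)/4.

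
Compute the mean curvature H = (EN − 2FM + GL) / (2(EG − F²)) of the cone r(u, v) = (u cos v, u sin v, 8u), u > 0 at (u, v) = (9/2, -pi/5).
H = 8*sqrt(65)/585

With E = 65, F = 0, G = u^2, L = 0, M = 0, N = 8*sqrt(65)*u^2/(65*Abs(u)), assemble
  H = (EN − 2FM + GL) / (2(EG − F²)) = 4*sqrt(65)/(65*Abs(u)).
At (u, v) = (9/2, -pi/5): H = 8*sqrt(65)/585.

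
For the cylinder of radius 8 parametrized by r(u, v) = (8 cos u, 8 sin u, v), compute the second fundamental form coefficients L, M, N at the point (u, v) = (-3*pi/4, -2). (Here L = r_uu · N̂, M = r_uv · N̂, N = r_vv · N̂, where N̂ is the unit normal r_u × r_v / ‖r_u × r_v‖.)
L = -8;  M = 0;  N = 0

Compute the unit normal N̂(u, v) = (cos(u), sin(u), 0), and the second partials r_uu, r_uv, r_vv. Take dot products:
  L(u, v) = r_uu · N̂ = -8,
  M(u, v) = r_uv · N̂ = 0,
  N(u, v) = r_vv · N̂ = 0.
Evaluating at (u, v) = (-3*pi/4, -2):
  L = -8, M = 0, N = 0.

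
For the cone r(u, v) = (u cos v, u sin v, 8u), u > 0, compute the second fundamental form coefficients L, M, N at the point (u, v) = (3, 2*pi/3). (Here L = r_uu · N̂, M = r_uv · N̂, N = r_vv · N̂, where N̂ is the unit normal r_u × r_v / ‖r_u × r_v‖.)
L = 0;  M = 0;  N = 24*sqrt(65)/65

Compute the unit normal N̂(u, v) = (-8*sqrt(65)*u*cos(v)/(65*Abs(u)), -8*sqrt(65)*u*sin(v)/(65*Abs(u)), sqrt(65)*u/(65*Abs(u))), and the second partials r_uu, r_uv, r_vv. Take dot products:
  L(u, v) = r_uu · N̂ = 0,
  M(u, v) = r_uv · N̂ = 0,
  N(u, v) = r_vv · N̂ = 8*sqrt(65)*u^2/(65*Abs(u)).
Evaluating at (u, v) = (3, 2*pi/3):
  L = 0, M = 0, N = 24*sqrt(65)/65.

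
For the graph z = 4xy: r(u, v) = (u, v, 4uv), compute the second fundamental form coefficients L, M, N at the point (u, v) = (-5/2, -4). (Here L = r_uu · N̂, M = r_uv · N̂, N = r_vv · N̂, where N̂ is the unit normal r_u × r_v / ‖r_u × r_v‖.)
L = 0;  M = 4*sqrt(357)/357;  N = 0

Compute the unit normal N̂(u, v) = (-4*v/sqrt(16*u^2 + 16*v^2 + 1), -4*u/sqrt(16*u^2 + 16*v^2 + 1), 1/sqrt(16*u^2 + 16*v^2 + 1)), and the second partials r_uu, r_uv, r_vv. Take dot products:
  L(u, v) = r_uu · N̂ = 0,
  M(u, v) = r_uv · N̂ = 4/sqrt(16*u^2 + 16*v^2 + 1),
  N(u, v) = r_vv · N̂ = 0.
Evaluating at (u, v) = (-5/2, -4):
  L = 0, M = 4*sqrt(357)/357, N = 0.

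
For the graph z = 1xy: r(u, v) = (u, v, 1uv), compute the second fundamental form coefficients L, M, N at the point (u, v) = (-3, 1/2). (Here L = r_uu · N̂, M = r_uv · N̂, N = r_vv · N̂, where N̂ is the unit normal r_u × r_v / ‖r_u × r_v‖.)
L = 0;  M = 2*sqrt(41)/41;  N = 0

Compute the unit normal N̂(u, v) = (-v/sqrt(u^2 + v^2 + 1), -u/sqrt(u^2 + v^2 + 1), 1/sqrt(u^2 + v^2 + 1)), and the second partials r_uu, r_uv, r_vv. Take dot products:
  L(u, v) = r_uu · N̂ = 0,
  M(u, v) = r_uv · N̂ = 1/sqrt(u^2 + v^2 + 1),
  N(u, v) = r_vv · N̂ = 0.
Evaluating at (u, v) = (-3, 1/2):
  L = 0, M = 2*sqrt(41)/41, N = 0.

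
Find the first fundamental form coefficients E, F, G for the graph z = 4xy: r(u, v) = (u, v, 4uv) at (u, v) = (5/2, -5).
E = 401;  F = -200;  G = 101

Partials: r_u = (1, 0, 4*v), r_v = (0, 1, 4*u). As functions of (u, v):
  E = r_u · r_u = 16*v^2 + 1,
  F = r_u · r_v = 16*u*v,
  G = r_v · r_v = 16*u^2 + 1.
Evaluating at (u, v) = (5/2, -5): E = 401, F = -200, G = 101.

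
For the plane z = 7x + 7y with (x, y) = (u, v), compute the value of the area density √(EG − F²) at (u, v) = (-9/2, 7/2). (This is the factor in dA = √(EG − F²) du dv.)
√(EG − F²)|_{(-9/2, 7/2)} = 3*sqrt(11)

E = 50, F = 49, G = 50, so EG − F² = 99. Taking the positive square root: √(EG − F²) = 3*sqrt(11). At (u, v) = (-9/2, 7/2): 3*sqrt(11).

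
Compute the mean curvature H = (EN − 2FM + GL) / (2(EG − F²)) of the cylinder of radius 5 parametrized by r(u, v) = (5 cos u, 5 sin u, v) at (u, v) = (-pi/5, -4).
H = -1/10

With E = 25, F = 0, G = 1, L = -5, M = 0, N = 0, assemble
  H = (EN − 2FM + GL) / (2(EG − F²)) = -1/10.
At (u, v) = (-pi/5, -4): H = -1/10.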